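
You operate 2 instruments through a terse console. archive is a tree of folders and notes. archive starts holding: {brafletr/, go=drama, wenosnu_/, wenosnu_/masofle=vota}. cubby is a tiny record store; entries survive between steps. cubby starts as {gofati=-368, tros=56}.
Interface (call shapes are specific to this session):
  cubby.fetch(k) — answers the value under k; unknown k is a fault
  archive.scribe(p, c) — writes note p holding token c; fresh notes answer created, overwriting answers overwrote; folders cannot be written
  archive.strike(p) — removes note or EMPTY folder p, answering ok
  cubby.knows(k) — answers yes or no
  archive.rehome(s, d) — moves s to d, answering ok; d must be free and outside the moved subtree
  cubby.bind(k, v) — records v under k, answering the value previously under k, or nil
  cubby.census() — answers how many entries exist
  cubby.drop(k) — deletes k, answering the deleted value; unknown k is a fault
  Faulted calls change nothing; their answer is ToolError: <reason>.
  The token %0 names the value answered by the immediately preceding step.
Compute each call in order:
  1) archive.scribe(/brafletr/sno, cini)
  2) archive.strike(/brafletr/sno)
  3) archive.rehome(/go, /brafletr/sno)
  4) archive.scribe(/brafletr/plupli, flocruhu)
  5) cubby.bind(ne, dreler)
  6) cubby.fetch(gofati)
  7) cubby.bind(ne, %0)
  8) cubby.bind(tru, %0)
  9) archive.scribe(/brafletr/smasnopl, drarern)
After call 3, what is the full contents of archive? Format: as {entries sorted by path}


> scribe p=/brafletr/sno c=cini
:: created
> strike p=/brafletr/sno
:: ok
> rehome s=/go d=/brafletr/sno
:: ok
> scribe p=/brafletr/plupli c=flocruhu
:: created
> bind k=ne v=dreler
:: nil
> fetch k=gofati
:: -368
> bind k=ne v=%0
:: dreler
> bind k=tru v=%0
:: nil
> scribe p=/brafletr/smasnopl c=drarern
:: created

Answer: {brafletr/, brafletr/sno=drama, wenosnu_/, wenosnu_/masofle=vota}


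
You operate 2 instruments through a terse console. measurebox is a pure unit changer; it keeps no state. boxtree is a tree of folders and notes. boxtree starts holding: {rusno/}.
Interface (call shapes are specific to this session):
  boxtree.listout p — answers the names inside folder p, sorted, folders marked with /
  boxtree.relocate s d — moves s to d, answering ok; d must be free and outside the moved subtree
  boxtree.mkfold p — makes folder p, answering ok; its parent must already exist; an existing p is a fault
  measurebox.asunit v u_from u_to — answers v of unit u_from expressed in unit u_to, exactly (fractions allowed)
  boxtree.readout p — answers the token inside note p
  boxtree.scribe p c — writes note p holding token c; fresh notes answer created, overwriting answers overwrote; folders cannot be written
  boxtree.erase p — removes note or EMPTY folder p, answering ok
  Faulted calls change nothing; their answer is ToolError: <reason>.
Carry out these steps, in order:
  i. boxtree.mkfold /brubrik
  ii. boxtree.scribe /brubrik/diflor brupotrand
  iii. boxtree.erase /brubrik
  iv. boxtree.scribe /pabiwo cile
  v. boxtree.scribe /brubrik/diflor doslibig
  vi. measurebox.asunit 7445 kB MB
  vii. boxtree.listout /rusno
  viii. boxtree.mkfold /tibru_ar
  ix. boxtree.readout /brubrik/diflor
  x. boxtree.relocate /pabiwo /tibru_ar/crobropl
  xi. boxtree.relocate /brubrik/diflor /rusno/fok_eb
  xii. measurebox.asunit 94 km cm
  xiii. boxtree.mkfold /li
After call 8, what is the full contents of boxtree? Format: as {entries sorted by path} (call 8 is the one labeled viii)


·→ boxtree.mkfold(p=/brubrik)
·← ok
·→ boxtree.scribe(p=/brubrik/diflor, c=brupotrand)
·← created
·→ boxtree.erase(p=/brubrik)
·← ToolError: not empty
·→ boxtree.scribe(p=/pabiwo, c=cile)
·← created
·→ boxtree.scribe(p=/brubrik/diflor, c=doslibig)
·← overwrote
·→ measurebox.asunit(v=7445, u_from=kB, u_to=MB)
·← 1489/200
·→ boxtree.listout(p=/rusno)
·← []
·→ boxtree.mkfold(p=/tibru_ar)
·← ok
·→ boxtree.readout(p=/brubrik/diflor)
·← doslibig
·→ boxtree.relocate(s=/pabiwo, d=/tibru_ar/crobropl)
·← ok
·→ boxtree.relocate(s=/brubrik/diflor, d=/rusno/fok_eb)
·← ok
·→ measurebox.asunit(v=94, u_from=km, u_to=cm)
·← 9400000
·→ boxtree.mkfold(p=/li)
·← ok

Answer: {brubrik/, brubrik/diflor=doslibig, pabiwo=cile, rusno/, tibru_ar/}


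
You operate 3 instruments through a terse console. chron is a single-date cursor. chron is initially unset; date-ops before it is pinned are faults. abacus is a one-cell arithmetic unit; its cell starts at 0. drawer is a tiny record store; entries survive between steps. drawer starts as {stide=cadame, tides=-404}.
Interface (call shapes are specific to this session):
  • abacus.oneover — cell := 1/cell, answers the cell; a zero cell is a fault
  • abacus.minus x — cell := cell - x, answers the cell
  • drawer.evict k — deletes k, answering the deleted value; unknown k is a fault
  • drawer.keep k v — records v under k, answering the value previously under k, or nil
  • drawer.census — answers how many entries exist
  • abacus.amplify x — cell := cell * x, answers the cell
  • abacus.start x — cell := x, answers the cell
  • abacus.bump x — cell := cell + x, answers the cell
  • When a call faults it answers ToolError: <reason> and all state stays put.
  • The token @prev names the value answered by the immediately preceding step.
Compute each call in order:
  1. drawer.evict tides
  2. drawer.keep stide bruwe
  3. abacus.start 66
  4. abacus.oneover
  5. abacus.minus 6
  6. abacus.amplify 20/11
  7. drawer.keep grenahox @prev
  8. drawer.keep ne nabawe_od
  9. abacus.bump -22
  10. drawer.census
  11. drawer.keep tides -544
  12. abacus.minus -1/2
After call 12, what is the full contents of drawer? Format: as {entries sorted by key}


Answer: {grenahox=-3950/363, ne=nabawe_od, stide=bruwe, tides=-544}

Derivation:
I call drawer.evict(k→tides), which returns -404.
Next I call drawer.keep(k→stide, v→bruwe), which returns cadame.
I use abacus.start(x→66), giving 66.
Calling abacus.oneover(), and observe 1/66.
I call abacus.minus(x→6), and see -395/66.
Now I run abacus.amplify(x→20/11), and see -3950/363.
I use drawer.keep(k→grenahox, v→@prev), and see nil.
I try drawer.keep(k→ne, v→nabawe_od), — result: nil.
Then abacus.bump(x→-22), yielding -11936/363.
I invoke drawer.census(), → 3.
I try drawer.keep(k→tides, v→-544), and get nil.
I try abacus.minus(x→-1/2): -23509/726.


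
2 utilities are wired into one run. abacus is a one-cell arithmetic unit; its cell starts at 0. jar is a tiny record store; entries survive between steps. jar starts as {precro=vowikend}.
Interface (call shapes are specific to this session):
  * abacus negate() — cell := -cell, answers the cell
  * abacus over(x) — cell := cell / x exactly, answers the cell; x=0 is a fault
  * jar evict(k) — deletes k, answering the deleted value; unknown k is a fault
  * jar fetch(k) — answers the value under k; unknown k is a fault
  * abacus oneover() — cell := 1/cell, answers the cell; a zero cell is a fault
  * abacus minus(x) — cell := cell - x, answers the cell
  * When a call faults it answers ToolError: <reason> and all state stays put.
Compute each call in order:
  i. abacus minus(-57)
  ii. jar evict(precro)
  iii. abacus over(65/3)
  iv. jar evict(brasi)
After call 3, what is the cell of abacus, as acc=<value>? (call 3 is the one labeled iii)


Answer: acc=171/65

Derivation:
-> abacus minus(x: -57)
<- 57
-> jar evict(k: precro)
<- vowikend
-> abacus over(x: 65/3)
<- 171/65
-> jar evict(k: brasi)
<- ToolError: no such key brasi


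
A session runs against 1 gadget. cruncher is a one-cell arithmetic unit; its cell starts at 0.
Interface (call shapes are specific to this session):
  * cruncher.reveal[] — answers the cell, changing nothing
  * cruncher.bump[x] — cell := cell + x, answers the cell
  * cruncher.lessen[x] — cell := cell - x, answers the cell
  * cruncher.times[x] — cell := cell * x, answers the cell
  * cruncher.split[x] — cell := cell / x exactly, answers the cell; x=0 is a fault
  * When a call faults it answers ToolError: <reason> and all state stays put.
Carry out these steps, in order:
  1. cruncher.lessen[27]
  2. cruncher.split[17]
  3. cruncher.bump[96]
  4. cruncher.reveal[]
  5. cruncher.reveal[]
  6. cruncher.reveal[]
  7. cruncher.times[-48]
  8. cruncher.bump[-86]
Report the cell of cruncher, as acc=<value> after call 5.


Answer: acc=1605/17

Derivation:
# 1. cruncher.lessen(27) => -27
# 2. cruncher.split(17) => -27/17
# 3. cruncher.bump(96) => 1605/17
# 4. cruncher.reveal() => 1605/17
# 5. cruncher.reveal() => 1605/17
# 6. cruncher.reveal() => 1605/17
# 7. cruncher.times(-48) => -77040/17
# 8. cruncher.bump(-86) => -78502/17


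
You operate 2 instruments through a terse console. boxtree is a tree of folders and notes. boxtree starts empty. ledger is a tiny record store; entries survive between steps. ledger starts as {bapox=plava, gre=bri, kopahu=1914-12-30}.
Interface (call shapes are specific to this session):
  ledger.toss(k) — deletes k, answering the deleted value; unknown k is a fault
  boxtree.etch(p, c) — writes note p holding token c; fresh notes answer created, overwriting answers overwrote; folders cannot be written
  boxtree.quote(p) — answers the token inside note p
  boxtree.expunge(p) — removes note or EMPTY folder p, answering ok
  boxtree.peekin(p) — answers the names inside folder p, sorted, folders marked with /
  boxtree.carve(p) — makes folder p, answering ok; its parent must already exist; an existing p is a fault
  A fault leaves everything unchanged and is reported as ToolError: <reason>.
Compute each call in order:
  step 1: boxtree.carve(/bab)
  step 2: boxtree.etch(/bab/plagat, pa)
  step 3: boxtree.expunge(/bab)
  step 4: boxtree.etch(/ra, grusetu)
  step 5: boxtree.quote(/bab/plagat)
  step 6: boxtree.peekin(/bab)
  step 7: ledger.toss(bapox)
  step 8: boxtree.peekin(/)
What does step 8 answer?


Answer: [bab/, ra]

Derivation:
→ carve(p: /bab)
← ok
→ etch(p: /bab/plagat, c: pa)
← created
→ expunge(p: /bab)
← ToolError: not empty
→ etch(p: /ra, c: grusetu)
← created
→ quote(p: /bab/plagat)
← pa
→ peekin(p: /bab)
← [plagat]
→ toss(k: bapox)
← plava
→ peekin(p: /)
← [bab/, ra]


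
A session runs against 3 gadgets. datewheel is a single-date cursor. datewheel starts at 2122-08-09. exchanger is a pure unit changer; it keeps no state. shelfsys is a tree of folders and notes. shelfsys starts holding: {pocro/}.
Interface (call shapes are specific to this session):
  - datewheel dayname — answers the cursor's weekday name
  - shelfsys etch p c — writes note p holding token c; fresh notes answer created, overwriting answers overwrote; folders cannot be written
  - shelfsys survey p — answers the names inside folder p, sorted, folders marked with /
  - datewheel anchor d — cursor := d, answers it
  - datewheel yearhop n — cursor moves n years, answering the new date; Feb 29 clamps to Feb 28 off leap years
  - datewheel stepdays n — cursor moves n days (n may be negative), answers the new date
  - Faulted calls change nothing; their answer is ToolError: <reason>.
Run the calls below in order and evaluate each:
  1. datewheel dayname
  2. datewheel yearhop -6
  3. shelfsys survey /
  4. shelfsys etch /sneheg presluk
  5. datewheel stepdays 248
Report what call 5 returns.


Answer: 2117-04-14

Derivation:
> datewheel dayname
  Sunday
> datewheel yearhop n→-6
  2116-08-09
> shelfsys survey p→/
  [pocro/]
> shelfsys etch p→/sneheg c→presluk
  created
> datewheel stepdays n→248
  2117-04-14


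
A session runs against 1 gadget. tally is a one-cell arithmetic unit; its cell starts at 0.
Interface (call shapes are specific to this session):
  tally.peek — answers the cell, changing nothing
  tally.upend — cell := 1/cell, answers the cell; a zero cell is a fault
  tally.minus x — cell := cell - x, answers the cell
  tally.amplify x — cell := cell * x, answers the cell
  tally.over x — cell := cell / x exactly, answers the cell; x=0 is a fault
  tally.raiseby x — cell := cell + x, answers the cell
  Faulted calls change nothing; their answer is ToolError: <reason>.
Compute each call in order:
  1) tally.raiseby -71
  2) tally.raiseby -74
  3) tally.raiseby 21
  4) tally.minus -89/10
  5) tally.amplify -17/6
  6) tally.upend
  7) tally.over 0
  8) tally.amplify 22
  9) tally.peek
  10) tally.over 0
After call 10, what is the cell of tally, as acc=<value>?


Answer: acc=1320/19567

Derivation:
Calling tally.raiseby on x→-71, → -71.
Calling tally.raiseby on x→-74, giving -145.
I use tally.raiseby on x→21, and see -124.
Using tally.minus on x→-89/10, and observe -1151/10.
Next I call tally.amplify on x→-17/6, → 19567/60.
Using tally.upend, and observe 60/19567.
Calling tally.over on x→0, and see ToolError: division by zero.
Then tally.amplify on x→22, and observe 1320/19567.
Calling tally.peek(), and get 1320/19567.
Then tally.over on x→0, giving ToolError: division by zero.


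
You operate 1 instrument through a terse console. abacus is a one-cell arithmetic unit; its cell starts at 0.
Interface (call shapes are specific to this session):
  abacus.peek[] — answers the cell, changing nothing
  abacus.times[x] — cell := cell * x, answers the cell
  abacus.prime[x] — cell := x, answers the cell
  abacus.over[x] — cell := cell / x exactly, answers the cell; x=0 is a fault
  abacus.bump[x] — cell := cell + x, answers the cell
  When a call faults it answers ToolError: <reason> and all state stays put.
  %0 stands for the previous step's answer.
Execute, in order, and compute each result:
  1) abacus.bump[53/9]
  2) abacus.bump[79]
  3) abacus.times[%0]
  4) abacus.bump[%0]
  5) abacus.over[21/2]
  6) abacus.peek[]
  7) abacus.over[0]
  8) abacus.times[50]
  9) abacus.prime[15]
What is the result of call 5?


Answer: 2334784/1701

Derivation:
Then bump on x=53/9, — result: 53/9.
I try bump on x=79, → 764/9.
Invoking times on x=%0, → 583696/81.
Next I call bump on x=%0: 1167392/81.
Calling over on x=21/2, and observe 2334784/1701.
I run peek(), → 2334784/1701.
I invoke over on x=0, and get ToolError: division by zero.
Invoking times on x=50, and get 116739200/1701.
I run prime on x=15, — result: 15.


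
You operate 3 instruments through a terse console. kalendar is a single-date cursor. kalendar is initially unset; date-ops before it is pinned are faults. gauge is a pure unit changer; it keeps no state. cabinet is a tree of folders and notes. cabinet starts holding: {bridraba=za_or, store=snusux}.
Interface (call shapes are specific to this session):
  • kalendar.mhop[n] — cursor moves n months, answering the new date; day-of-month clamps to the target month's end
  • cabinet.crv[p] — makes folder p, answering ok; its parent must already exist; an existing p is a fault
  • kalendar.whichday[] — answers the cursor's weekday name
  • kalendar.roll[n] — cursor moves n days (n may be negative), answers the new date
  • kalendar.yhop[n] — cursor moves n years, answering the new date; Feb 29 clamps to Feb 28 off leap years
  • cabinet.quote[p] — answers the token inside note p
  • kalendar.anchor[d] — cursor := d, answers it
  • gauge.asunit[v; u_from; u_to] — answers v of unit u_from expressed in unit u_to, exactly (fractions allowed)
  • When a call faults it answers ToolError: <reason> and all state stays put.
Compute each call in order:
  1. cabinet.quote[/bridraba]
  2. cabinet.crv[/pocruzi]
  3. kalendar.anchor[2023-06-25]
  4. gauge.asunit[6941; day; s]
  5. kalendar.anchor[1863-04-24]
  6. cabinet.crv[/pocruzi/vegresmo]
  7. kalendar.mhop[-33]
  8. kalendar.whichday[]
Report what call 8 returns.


Answer: Tuesday

Derivation:
! 1. cabinet.quote(p='/bridraba') => za_or
! 2. cabinet.crv(p='/pocruzi') => ok
! 3. kalendar.anchor(d='2023-06-25') => 2023-06-25
! 4. gauge.asunit(v='6941', u_from='day', u_to='s') => 599702400
! 5. kalendar.anchor(d='1863-04-24') => 1863-04-24
! 6. cabinet.crv(p='/pocruzi/vegresmo') => ok
! 7. kalendar.mhop(n='-33') => 1860-07-24
! 8. kalendar.whichday() => Tuesday


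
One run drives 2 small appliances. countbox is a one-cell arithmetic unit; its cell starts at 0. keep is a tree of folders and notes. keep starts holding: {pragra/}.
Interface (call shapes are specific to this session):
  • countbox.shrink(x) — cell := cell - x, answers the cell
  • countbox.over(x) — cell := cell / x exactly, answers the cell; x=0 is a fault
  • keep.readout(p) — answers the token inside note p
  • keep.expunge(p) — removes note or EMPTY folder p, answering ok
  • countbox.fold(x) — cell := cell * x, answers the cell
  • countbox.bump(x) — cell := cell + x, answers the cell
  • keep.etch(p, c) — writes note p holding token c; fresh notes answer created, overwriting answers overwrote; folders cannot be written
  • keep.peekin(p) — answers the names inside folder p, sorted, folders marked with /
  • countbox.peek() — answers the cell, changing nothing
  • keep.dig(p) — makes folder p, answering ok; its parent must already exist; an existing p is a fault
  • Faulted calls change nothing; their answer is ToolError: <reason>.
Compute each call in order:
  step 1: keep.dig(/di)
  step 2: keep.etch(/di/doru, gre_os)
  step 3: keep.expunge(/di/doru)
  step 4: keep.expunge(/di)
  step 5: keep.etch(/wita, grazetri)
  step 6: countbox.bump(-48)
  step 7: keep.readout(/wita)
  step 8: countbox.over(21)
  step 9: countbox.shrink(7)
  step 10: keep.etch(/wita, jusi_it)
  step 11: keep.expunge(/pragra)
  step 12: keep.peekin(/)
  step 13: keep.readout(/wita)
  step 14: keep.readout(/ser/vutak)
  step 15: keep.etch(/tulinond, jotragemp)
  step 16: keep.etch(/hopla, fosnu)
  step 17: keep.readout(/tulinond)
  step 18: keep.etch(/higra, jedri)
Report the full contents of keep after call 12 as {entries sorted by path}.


Answer: {wita=jusi_it}

Derivation:
Then keep.dig on p→/di, which returns ok.
I call keep.etch on p→/di/doru, c→gre_os, → created.
I invoke keep.expunge on p→/di/doru, and observe ok.
Invoking keep.expunge on p→/di, giving ok.
Next I call keep.etch on p→/wita, c→grazetri, — result: created.
Using countbox.bump on x→-48: -48.
Using keep.readout on p→/wita, and see grazetri.
I try countbox.over on x→21, giving -16/7.
Now I run countbox.shrink on x→7, giving -65/7.
Calling keep.etch on p→/wita, c→jusi_it, which returns overwrote.
I call keep.expunge on p→/pragra, → ok.
Invoking keep.peekin on p→/: [wita].
I use keep.readout on p→/wita, and get jusi_it.
I run keep.readout on p→/ser/vutak, yielding ToolError: not found.
I call keep.etch on p→/tulinond, c→jotragemp, yielding created.
I invoke keep.etch on p→/hopla, c→fosnu, yielding created.
Next I call keep.readout on p→/tulinond: jotragemp.
Calling keep.etch on p→/higra, c→jedri, yielding created.


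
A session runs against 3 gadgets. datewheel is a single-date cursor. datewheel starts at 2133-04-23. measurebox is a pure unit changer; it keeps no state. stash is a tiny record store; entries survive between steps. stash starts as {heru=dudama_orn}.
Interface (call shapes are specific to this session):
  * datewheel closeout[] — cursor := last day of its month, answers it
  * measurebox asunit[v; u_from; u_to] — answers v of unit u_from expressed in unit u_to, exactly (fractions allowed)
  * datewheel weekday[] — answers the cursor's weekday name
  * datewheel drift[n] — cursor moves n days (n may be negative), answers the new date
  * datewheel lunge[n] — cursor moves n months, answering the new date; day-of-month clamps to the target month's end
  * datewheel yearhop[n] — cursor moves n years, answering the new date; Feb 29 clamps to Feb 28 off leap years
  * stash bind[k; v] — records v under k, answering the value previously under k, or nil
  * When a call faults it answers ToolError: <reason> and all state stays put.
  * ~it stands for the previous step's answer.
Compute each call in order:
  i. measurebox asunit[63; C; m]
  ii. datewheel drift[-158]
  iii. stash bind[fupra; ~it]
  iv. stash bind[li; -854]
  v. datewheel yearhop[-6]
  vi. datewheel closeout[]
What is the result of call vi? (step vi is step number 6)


CALL measurebox asunit[v→63; u_from→C; u_to→m]
RET  ToolError: incompatible units
CALL datewheel drift[n→-158]
RET  2132-11-16
CALL stash bind[k→fupra; v→~it]
RET  nil
CALL stash bind[k→li; v→-854]
RET  nil
CALL datewheel yearhop[n→-6]
RET  2126-11-16
CALL datewheel closeout[]
RET  2126-11-30

Answer: 2126-11-30


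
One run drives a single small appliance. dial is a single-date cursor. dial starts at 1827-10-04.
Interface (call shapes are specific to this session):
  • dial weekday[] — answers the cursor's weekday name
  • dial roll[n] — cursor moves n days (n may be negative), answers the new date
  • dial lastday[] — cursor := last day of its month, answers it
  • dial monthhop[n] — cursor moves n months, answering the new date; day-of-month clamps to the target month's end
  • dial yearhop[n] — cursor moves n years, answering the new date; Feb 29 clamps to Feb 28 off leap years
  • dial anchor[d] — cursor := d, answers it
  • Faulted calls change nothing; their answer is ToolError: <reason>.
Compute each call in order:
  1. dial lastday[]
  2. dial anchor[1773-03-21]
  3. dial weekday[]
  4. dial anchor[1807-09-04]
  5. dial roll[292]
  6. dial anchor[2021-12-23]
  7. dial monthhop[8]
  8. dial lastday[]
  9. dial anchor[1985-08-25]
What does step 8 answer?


Answer: 2022-08-31

Derivation:
;; 1. dial lastday() => 1827-10-31
;; 2. dial anchor(d: 1773-03-21) => 1773-03-21
;; 3. dial weekday() => Sunday
;; 4. dial anchor(d: 1807-09-04) => 1807-09-04
;; 5. dial roll(n: 292) => 1808-06-22
;; 6. dial anchor(d: 2021-12-23) => 2021-12-23
;; 7. dial monthhop(n: 8) => 2022-08-23
;; 8. dial lastday() => 2022-08-31
;; 9. dial anchor(d: 1985-08-25) => 1985-08-25


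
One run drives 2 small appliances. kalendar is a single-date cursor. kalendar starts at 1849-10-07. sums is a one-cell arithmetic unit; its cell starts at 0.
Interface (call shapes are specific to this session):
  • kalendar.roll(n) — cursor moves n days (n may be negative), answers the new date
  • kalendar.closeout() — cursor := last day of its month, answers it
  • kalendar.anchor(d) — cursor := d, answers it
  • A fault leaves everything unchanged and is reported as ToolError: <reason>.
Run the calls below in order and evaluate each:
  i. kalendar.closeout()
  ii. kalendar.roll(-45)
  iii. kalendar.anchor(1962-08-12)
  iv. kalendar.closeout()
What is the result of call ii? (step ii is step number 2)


Answer: 1849-09-16

Derivation:
> kalendar.closeout
:: 1849-10-31
> kalendar.roll -45
:: 1849-09-16
> kalendar.anchor 1962-08-12
:: 1962-08-12
> kalendar.closeout
:: 1962-08-31


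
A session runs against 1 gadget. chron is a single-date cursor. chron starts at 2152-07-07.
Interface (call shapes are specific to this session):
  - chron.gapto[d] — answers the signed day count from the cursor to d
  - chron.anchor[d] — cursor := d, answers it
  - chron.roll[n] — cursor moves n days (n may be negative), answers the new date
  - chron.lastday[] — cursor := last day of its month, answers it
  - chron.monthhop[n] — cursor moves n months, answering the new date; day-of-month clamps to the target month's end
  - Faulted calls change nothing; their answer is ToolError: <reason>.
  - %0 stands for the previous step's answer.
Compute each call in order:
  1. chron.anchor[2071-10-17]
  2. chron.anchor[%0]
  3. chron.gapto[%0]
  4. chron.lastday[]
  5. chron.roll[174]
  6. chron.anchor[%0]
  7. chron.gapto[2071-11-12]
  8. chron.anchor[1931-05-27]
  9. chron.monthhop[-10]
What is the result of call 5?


→ chron.anchor(d=2071-10-17)
← 2071-10-17
→ chron.anchor(d=%0)
← 2071-10-17
→ chron.gapto(d=%0)
← 0
→ chron.lastday()
← 2071-10-31
→ chron.roll(n=174)
← 2072-04-22
→ chron.anchor(d=%0)
← 2072-04-22
→ chron.gapto(d=2071-11-12)
← -162
→ chron.anchor(d=1931-05-27)
← 1931-05-27
→ chron.monthhop(n=-10)
← 1930-07-27

Answer: 2072-04-22


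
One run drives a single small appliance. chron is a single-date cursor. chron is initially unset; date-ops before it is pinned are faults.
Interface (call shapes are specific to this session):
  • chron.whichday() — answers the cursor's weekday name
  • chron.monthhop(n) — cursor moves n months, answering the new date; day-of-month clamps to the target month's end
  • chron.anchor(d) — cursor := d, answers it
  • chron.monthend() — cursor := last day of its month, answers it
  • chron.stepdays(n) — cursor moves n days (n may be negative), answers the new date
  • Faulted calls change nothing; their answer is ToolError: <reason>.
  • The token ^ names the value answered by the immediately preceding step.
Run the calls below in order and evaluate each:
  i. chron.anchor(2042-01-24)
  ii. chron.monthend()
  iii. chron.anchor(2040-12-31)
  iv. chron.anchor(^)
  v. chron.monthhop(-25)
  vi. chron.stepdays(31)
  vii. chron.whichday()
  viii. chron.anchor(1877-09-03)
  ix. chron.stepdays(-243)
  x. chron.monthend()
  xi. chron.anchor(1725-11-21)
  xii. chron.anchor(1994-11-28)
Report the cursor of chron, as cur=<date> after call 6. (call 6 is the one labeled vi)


Step: anchor[2042-01-24]
Result: 2042-01-24
Step: monthend[]
Result: 2042-01-31
Step: anchor[2040-12-31]
Result: 2040-12-31
Step: anchor[^]
Result: 2040-12-31
Step: monthhop[-25]
Result: 2038-11-30
Step: stepdays[31]
Result: 2038-12-31
Step: whichday[]
Result: Friday
Step: anchor[1877-09-03]
Result: 1877-09-03
Step: stepdays[-243]
Result: 1877-01-03
Step: monthend[]
Result: 1877-01-31
Step: anchor[1725-11-21]
Result: 1725-11-21
Step: anchor[1994-11-28]
Result: 1994-11-28

Answer: cur=2038-12-31


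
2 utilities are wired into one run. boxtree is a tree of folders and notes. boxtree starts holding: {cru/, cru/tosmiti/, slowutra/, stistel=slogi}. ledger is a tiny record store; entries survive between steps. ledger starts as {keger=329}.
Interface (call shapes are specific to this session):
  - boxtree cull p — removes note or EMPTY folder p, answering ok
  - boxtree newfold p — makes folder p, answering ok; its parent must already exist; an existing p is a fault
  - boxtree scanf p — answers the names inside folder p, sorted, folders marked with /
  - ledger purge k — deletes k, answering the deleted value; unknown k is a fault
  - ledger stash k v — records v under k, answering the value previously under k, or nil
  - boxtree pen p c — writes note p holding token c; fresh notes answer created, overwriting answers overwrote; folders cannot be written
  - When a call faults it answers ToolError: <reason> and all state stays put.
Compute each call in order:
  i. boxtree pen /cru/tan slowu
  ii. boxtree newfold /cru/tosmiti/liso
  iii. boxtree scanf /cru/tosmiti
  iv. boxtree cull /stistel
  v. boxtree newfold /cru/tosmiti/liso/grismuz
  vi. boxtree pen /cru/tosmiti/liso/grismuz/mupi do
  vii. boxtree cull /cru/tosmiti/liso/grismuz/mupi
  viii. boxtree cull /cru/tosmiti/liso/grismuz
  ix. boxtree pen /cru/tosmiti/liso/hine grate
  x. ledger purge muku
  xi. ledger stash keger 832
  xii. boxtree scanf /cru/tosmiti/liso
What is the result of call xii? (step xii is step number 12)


Answer: [hine]

Derivation:
→ boxtree pen(p: /cru/tan, c: slowu)
← created
→ boxtree newfold(p: /cru/tosmiti/liso)
← ok
→ boxtree scanf(p: /cru/tosmiti)
← [liso/]
→ boxtree cull(p: /stistel)
← ok
→ boxtree newfold(p: /cru/tosmiti/liso/grismuz)
← ok
→ boxtree pen(p: /cru/tosmiti/liso/grismuz/mupi, c: do)
← created
→ boxtree cull(p: /cru/tosmiti/liso/grismuz/mupi)
← ok
→ boxtree cull(p: /cru/tosmiti/liso/grismuz)
← ok
→ boxtree pen(p: /cru/tosmiti/liso/hine, c: grate)
← created
→ ledger purge(k: muku)
← ToolError: no such key muku
→ ledger stash(k: keger, v: 832)
← 329
→ boxtree scanf(p: /cru/tosmiti/liso)
← [hine]


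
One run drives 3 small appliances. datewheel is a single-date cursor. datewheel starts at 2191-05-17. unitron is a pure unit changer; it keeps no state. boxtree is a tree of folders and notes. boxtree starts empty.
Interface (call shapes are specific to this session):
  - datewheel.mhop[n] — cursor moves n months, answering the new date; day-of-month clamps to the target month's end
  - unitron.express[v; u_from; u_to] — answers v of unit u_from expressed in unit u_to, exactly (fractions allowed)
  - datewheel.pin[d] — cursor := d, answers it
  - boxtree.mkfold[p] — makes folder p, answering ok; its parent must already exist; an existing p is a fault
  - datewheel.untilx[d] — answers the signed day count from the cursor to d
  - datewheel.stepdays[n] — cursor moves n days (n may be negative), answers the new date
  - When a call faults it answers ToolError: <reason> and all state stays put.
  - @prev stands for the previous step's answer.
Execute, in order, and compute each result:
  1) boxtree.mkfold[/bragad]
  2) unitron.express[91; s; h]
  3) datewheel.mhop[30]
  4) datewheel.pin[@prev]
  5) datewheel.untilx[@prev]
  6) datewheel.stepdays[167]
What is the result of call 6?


Answer: 2194-05-03

Derivation:
>>> boxtree.mkfold p='/bragad'
:: ok
>>> unitron.express v='91' u_from='s' u_to='h'
:: 91/3600
>>> datewheel.mhop n='30'
:: 2193-11-17
>>> datewheel.pin d='@prev'
:: 2193-11-17
>>> datewheel.untilx d='@prev'
:: 0
>>> datewheel.stepdays n='167'
:: 2194-05-03


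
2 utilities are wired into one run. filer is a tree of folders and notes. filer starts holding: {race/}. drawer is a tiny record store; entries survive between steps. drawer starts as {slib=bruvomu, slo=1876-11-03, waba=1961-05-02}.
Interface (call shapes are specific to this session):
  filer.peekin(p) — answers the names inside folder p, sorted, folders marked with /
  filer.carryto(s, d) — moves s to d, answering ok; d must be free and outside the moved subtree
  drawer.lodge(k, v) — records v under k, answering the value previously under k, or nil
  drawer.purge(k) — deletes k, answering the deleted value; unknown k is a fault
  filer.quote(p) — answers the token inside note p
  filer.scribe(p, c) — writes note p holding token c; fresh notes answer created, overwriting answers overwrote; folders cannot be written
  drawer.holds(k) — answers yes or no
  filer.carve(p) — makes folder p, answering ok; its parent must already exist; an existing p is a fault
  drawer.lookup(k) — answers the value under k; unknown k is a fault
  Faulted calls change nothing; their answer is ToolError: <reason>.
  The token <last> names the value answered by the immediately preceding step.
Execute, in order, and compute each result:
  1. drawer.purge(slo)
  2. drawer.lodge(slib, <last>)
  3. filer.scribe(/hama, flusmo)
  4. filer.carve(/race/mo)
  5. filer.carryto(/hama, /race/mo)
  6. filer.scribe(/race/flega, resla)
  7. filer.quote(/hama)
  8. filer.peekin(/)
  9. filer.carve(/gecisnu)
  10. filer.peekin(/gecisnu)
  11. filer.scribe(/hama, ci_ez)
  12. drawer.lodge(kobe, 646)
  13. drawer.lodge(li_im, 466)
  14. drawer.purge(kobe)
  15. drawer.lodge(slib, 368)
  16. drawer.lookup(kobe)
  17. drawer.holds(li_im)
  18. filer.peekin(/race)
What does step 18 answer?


Answer: [flega, mo/]

Derivation:
Step: drawer.purge[k=slo]
Result: 1876-11-03
Step: drawer.lodge[k=slib; v=<last>]
Result: bruvomu
Step: filer.scribe[p=/hama; c=flusmo]
Result: created
Step: filer.carve[p=/race/mo]
Result: ok
Step: filer.carryto[s=/hama; d=/race/mo]
Result: ToolError: exists
Step: filer.scribe[p=/race/flega; c=resla]
Result: created
Step: filer.quote[p=/hama]
Result: flusmo
Step: filer.peekin[p=/]
Result: [hama, race/]
Step: filer.carve[p=/gecisnu]
Result: ok
Step: filer.peekin[p=/gecisnu]
Result: []
Step: filer.scribe[p=/hama; c=ci_ez]
Result: overwrote
Step: drawer.lodge[k=kobe; v=646]
Result: nil
Step: drawer.lodge[k=li_im; v=466]
Result: nil
Step: drawer.purge[k=kobe]
Result: 646
Step: drawer.lodge[k=slib; v=368]
Result: 1876-11-03
Step: drawer.lookup[k=kobe]
Result: ToolError: no such key kobe
Step: drawer.holds[k=li_im]
Result: yes
Step: filer.peekin[p=/race]
Result: [flega, mo/]


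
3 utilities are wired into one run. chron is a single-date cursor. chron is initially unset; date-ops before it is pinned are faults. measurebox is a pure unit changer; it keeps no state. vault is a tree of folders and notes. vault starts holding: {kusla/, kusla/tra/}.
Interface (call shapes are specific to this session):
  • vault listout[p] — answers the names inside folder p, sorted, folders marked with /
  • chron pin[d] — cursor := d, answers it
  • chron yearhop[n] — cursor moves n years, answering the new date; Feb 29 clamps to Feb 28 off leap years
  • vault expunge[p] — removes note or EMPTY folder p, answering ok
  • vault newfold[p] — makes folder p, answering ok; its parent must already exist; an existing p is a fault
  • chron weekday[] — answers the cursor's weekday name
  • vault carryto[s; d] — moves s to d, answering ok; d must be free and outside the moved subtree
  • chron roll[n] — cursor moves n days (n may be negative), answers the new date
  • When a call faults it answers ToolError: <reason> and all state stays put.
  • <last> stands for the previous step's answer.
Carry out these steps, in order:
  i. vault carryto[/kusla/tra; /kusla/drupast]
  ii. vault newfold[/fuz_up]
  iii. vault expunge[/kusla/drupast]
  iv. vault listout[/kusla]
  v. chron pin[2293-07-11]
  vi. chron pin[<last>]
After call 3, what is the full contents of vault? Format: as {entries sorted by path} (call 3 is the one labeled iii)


Answer: {fuz_up/, kusla/}

Derivation:
→ vault carryto(s→/kusla/tra, d→/kusla/drupast)
← ok
→ vault newfold(p→/fuz_up)
← ok
→ vault expunge(p→/kusla/drupast)
← ok
→ vault listout(p→/kusla)
← []
→ chron pin(d→2293-07-11)
← 2293-07-11
→ chron pin(d→<last>)
← 2293-07-11


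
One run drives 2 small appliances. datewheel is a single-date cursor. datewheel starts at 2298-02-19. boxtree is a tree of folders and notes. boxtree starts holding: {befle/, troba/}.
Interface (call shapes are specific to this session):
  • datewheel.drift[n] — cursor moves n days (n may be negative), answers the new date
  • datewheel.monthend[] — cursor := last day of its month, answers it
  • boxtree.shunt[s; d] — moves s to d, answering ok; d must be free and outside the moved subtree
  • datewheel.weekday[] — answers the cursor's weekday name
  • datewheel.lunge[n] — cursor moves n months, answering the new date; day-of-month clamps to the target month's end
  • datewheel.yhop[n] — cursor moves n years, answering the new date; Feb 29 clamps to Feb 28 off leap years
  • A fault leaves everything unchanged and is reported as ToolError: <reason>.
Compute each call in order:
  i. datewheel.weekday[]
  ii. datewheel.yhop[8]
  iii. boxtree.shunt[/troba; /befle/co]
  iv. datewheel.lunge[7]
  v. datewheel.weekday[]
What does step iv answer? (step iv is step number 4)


Answer: 2306-09-19

Derivation:
Step: datewheel.weekday[]
Result: Saturday
Step: datewheel.yhop[8]
Result: 2306-02-19
Step: boxtree.shunt[/troba; /befle/co]
Result: ok
Step: datewheel.lunge[7]
Result: 2306-09-19
Step: datewheel.weekday[]
Result: Wednesday


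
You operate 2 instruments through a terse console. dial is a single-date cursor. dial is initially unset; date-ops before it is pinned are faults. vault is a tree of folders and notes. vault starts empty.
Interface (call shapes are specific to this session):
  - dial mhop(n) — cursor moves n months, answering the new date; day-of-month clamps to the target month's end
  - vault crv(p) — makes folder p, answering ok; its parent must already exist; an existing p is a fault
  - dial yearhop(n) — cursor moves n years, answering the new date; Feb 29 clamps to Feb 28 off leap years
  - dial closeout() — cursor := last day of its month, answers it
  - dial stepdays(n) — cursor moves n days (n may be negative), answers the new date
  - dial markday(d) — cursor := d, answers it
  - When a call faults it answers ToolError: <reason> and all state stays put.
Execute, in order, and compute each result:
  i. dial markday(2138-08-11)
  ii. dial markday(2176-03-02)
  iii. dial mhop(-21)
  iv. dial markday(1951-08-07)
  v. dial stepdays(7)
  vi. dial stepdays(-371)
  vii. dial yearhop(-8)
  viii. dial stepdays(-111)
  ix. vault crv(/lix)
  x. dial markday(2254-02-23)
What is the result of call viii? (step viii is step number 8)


> dial markday d→2138-08-11
  2138-08-11
> dial markday d→2176-03-02
  2176-03-02
> dial mhop n→-21
  2174-06-02
> dial markday d→1951-08-07
  1951-08-07
> dial stepdays n→7
  1951-08-14
> dial stepdays n→-371
  1950-08-08
> dial yearhop n→-8
  1942-08-08
> dial stepdays n→-111
  1942-04-19
> vault crv p→/lix
  ok
> dial markday d→2254-02-23
  2254-02-23

Answer: 1942-04-19


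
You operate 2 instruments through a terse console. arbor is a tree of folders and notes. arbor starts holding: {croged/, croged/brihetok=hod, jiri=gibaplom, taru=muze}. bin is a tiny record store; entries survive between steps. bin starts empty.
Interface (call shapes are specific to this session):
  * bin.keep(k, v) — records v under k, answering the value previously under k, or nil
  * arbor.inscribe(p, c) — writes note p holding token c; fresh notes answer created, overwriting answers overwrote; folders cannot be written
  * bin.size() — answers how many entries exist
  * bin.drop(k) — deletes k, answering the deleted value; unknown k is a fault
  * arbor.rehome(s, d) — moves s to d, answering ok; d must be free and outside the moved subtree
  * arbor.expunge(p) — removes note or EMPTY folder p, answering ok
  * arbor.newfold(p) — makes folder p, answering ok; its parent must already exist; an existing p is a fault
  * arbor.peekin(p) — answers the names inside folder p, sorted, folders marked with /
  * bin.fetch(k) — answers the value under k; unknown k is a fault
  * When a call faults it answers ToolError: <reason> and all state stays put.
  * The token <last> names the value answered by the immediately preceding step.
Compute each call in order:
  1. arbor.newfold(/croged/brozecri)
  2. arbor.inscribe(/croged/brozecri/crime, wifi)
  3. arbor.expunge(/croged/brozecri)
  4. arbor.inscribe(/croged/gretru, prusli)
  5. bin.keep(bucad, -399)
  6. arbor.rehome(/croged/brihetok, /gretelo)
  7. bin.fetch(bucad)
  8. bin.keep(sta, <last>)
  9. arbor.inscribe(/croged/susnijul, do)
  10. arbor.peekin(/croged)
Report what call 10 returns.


CALL newfold[/croged/brozecri]
RET  ok
CALL inscribe[/croged/brozecri/crime; wifi]
RET  created
CALL expunge[/croged/brozecri]
RET  ToolError: not empty
CALL inscribe[/croged/gretru; prusli]
RET  created
CALL keep[bucad; -399]
RET  nil
CALL rehome[/croged/brihetok; /gretelo]
RET  ok
CALL fetch[bucad]
RET  -399
CALL keep[sta; <last>]
RET  nil
CALL inscribe[/croged/susnijul; do]
RET  created
CALL peekin[/croged]
RET  [brozecri/, gretru, susnijul]

Answer: [brozecri/, gretru, susnijul]


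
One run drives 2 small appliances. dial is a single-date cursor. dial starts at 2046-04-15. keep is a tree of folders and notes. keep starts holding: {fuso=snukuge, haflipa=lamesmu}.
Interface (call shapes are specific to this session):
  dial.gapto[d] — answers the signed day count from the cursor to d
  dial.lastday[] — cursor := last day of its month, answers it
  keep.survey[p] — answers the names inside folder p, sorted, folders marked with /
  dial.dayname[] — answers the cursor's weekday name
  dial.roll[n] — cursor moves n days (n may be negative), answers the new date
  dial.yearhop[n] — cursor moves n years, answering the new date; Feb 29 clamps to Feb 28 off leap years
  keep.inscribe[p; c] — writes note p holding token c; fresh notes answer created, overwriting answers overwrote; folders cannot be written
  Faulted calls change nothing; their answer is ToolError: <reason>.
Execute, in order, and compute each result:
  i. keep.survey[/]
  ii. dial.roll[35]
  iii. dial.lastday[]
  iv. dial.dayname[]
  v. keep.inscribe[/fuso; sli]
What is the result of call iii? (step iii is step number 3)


Answer: 2046-05-31

Derivation:
I try keep.survey with p=/, which returns [fuso, haflipa].
Using dial.roll with n=35, and see 2046-05-20.
I try dial.lastday: 2046-05-31.
I call dial.dayname(): Thursday.
I use keep.inscribe with p=/fuso, c=sli, yielding overwrote.
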